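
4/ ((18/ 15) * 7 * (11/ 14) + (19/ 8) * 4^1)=40/ 161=0.25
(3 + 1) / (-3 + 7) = 1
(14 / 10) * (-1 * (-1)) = 7 / 5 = 1.40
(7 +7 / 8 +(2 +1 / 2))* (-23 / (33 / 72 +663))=-5727 / 15923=-0.36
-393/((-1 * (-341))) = -393/341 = -1.15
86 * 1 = 86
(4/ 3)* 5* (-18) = -120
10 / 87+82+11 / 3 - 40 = 3983 / 87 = 45.78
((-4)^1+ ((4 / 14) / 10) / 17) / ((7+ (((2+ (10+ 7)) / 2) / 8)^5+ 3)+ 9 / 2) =-2494562304 / 10519868345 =-0.24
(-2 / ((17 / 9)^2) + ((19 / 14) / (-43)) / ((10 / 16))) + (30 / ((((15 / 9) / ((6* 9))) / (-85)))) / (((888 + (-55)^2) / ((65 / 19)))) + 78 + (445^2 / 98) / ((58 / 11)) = 2606193963983 / 6710331460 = 388.39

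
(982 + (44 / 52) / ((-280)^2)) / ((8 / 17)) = 17014524987 / 8153600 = 2086.75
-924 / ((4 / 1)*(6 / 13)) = -1001 / 2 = -500.50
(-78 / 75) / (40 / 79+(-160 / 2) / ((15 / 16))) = 3081 / 251300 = 0.01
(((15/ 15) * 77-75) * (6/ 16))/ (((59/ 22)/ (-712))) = -11748/ 59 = -199.12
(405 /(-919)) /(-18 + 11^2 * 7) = -405 /761851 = -0.00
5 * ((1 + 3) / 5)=4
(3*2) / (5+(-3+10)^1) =1 / 2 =0.50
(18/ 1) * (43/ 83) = 774/ 83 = 9.33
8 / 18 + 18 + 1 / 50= 8309 / 450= 18.46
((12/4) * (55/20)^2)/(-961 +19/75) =-27225/1152896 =-0.02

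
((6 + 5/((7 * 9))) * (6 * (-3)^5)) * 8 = -496368/7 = -70909.71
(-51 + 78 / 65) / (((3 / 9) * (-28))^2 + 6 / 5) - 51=-204915 / 3974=-51.56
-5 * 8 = -40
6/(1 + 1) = 3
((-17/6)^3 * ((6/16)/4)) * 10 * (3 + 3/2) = -24565/256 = -95.96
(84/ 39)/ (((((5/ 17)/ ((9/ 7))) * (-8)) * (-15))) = 51/ 650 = 0.08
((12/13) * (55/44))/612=5/2652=0.00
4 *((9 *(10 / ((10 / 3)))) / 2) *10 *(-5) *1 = -2700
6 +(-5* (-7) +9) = 50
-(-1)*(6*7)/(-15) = -14/5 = -2.80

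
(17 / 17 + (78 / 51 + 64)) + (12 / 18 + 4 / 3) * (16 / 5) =6199 / 85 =72.93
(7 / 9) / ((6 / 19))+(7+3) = 673 / 54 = 12.46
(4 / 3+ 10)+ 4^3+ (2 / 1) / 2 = 229 / 3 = 76.33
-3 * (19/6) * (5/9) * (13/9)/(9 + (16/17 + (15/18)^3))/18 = -41990/1042983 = -0.04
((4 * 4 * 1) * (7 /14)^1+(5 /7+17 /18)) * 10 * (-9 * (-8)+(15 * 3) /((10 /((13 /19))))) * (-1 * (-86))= 82944635 /133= 623643.87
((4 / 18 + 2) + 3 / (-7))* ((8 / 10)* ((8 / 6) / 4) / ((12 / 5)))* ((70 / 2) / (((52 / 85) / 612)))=816425 / 117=6977.99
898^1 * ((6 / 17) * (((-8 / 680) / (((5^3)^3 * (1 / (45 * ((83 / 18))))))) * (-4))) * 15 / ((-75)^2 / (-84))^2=233738624 / 44097900390625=0.00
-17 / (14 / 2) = -2.43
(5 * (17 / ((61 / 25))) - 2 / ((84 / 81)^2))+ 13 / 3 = 2676449 / 71736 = 37.31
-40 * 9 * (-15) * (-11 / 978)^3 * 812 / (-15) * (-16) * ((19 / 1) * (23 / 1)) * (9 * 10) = -1133513673600 / 4330747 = -261736.29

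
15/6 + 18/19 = 131/38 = 3.45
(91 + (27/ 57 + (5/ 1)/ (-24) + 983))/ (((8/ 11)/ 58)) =156266935/ 1824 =85672.66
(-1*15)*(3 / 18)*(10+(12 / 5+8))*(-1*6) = 306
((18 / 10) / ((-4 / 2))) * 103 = -927 / 10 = -92.70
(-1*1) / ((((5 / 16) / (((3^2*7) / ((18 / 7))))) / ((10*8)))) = -6272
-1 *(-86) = 86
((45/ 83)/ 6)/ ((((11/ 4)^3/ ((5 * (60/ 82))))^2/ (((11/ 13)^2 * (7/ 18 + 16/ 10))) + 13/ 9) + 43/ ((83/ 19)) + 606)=12372480000/ 87627383989603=0.00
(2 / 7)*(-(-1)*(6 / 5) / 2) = 6 / 35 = 0.17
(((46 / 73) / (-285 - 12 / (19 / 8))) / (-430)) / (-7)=-437 / 605466015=-0.00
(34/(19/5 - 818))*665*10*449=-124685.46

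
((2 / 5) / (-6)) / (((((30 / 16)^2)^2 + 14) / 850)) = -696320 / 323907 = -2.15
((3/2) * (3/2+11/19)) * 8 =24.95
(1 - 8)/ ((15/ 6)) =-14/ 5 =-2.80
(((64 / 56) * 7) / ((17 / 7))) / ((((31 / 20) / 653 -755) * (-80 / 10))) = 0.00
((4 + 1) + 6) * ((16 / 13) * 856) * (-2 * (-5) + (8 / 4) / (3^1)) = 4820992 / 39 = 123615.18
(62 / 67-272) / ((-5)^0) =-18162 / 67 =-271.07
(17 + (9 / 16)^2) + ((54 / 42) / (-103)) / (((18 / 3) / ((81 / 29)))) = 92658493 / 5352704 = 17.31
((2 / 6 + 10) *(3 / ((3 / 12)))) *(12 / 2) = 744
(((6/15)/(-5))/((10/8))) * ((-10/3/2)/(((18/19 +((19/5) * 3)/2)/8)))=2432/18945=0.13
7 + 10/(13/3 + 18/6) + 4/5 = 504/55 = 9.16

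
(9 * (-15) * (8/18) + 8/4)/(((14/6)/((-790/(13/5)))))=687300/91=7552.75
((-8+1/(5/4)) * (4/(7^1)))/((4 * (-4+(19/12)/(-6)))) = 2592/10745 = 0.24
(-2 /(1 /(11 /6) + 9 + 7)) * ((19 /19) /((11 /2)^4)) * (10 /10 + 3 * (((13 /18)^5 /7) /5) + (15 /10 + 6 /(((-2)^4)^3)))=-29363827 /88268019840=-0.00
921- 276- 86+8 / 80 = 5591 / 10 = 559.10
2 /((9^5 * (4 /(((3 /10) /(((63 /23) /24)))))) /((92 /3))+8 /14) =29624 /43409479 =0.00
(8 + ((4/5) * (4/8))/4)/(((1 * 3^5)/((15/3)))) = 1/6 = 0.17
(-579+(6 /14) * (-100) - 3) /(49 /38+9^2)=-7.59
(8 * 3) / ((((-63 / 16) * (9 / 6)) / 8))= -2048 / 63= -32.51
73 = 73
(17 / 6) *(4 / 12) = 17 / 18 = 0.94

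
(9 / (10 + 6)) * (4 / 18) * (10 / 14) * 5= 0.45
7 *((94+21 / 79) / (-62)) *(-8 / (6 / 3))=104258 / 2449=42.57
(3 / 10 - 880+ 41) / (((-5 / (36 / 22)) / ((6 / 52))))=226449 / 7150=31.67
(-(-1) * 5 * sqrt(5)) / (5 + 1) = 5 * sqrt(5) / 6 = 1.86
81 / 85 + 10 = 931 / 85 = 10.95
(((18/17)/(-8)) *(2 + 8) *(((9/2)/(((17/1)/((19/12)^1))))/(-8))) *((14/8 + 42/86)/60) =65835/25450496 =0.00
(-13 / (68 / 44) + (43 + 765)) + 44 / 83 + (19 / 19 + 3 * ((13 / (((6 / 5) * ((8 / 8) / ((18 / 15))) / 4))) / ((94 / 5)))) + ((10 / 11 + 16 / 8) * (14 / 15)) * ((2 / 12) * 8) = 813.04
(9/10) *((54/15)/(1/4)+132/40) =1593/100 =15.93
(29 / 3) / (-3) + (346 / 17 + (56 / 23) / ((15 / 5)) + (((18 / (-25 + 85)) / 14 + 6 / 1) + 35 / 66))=132739597 / 5419260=24.49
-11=-11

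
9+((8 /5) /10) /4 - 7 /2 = 277 /50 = 5.54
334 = 334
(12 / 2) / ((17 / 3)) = 18 / 17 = 1.06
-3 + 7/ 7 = -2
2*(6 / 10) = 6 / 5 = 1.20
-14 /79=-0.18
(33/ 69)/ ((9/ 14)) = 154/ 207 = 0.74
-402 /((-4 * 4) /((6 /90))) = 67 /40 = 1.68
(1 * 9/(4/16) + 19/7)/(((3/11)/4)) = 11924/21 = 567.81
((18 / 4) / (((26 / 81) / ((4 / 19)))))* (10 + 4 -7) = 5103 / 247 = 20.66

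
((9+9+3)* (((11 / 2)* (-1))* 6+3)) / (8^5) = -0.02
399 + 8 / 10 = 1999 / 5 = 399.80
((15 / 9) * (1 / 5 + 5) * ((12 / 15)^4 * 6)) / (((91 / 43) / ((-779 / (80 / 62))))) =-132916096 / 21875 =-6076.16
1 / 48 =0.02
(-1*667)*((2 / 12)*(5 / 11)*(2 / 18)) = -3335 / 594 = -5.61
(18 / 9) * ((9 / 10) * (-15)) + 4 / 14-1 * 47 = -516 / 7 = -73.71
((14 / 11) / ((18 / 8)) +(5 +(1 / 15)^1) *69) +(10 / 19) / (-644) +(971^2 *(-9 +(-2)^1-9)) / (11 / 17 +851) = -8381157973073 / 384608070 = -21791.43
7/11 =0.64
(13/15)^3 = 2197/3375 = 0.65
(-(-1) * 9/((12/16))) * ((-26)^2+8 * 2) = 8304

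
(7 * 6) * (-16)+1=-671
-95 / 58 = -1.64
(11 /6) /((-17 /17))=-11 /6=-1.83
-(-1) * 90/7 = 90/7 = 12.86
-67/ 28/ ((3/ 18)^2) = -603/ 7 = -86.14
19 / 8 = 2.38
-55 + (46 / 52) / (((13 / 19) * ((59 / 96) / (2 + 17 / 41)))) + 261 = 86291690 / 408811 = 211.08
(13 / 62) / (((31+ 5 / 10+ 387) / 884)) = 11492 / 25947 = 0.44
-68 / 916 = -0.07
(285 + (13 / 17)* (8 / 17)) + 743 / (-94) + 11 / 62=116903771 / 421073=277.63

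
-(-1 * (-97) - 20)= -77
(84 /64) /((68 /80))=105 /68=1.54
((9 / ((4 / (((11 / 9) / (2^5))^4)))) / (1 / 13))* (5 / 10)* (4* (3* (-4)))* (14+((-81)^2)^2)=-8193214212755 / 127401984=-64309.94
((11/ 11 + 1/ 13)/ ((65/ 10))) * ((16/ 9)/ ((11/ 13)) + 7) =25228/ 16731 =1.51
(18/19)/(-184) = -9/1748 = -0.01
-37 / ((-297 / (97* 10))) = 35890 / 297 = 120.84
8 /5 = 1.60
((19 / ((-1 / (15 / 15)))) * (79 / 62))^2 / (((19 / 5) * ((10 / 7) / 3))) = 2490159 / 7688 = 323.90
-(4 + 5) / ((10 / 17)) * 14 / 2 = -107.10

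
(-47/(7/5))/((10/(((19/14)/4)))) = -893/784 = -1.14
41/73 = 0.56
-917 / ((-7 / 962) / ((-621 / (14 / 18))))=-100619565.43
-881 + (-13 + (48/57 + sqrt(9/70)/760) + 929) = 3 * sqrt(70)/53200 + 681/19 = 35.84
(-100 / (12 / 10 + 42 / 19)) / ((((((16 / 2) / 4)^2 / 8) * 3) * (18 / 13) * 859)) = -30875 / 1878633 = -0.02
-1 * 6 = -6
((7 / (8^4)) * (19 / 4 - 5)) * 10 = -35 / 8192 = -0.00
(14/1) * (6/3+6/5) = 224/5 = 44.80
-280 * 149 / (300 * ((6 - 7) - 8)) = 2086 / 135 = 15.45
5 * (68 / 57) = 340 / 57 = 5.96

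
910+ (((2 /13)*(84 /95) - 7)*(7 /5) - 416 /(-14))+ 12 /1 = 40722477 /43225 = 942.10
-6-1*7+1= -12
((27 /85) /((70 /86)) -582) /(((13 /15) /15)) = -15572601 /1547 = -10066.32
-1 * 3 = -3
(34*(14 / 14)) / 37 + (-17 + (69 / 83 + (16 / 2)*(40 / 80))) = -34548 / 3071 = -11.25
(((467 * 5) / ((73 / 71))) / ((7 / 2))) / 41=331570 / 20951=15.83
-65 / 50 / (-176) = 13 / 1760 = 0.01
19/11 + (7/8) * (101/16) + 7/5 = 60901/7040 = 8.65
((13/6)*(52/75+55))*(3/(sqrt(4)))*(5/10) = 54301/600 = 90.50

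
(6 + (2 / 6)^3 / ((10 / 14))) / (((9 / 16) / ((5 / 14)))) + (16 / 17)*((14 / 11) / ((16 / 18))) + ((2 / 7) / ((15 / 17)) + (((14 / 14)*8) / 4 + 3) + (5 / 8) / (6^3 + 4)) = 76462223 / 7270560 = 10.52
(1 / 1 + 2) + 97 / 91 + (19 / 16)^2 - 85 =-1852589 / 23296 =-79.52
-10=-10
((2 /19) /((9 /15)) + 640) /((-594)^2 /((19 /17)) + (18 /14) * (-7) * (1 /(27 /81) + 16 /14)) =51086 /25189515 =0.00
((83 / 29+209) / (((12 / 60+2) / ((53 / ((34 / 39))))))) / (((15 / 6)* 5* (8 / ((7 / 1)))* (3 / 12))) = 44448768 / 27115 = 1639.27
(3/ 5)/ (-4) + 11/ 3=211/ 60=3.52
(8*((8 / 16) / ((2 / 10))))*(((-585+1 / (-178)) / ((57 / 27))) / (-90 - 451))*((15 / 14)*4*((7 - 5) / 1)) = 562307400 / 6403817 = 87.81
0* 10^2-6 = -6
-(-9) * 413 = 3717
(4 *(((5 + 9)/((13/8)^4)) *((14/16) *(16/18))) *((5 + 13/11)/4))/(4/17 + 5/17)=464027648/25447851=18.23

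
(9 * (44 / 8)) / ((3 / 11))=363 / 2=181.50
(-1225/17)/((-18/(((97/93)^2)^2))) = 108448369225/22890391506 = 4.74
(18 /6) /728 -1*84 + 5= -57509 /728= -79.00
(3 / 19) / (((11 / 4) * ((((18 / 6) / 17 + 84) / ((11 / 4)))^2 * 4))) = 3179 / 207506448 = 0.00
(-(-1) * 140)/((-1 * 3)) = -140/3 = -46.67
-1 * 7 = -7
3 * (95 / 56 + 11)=2133 / 56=38.09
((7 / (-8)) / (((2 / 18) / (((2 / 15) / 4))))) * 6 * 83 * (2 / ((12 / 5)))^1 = -1743 / 16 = -108.94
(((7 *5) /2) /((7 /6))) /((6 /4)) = 10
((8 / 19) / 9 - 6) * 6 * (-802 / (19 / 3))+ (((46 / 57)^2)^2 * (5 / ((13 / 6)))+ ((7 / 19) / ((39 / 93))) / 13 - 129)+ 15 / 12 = 10457568348775 / 2378618892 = 4396.49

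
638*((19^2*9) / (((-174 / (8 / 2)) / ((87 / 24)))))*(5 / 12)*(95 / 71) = -54700525 / 568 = -96303.74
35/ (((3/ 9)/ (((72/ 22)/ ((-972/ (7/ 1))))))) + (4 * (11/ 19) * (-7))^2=9303091/ 35739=260.31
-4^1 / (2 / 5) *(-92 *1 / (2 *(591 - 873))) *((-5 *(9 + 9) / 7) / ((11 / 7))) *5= 34500 / 517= 66.73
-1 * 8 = -8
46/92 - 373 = -745/2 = -372.50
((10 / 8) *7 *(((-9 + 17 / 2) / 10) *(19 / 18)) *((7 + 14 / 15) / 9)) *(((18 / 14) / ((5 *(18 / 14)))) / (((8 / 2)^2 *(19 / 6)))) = -833 / 518400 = -0.00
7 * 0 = 0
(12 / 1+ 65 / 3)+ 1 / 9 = 304 / 9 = 33.78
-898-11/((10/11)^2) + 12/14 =-637317/700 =-910.45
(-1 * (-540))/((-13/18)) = -9720/13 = -747.69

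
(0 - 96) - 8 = -104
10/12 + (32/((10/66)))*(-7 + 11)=25369/30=845.63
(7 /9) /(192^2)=7 /331776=0.00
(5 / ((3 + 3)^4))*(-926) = -2315 / 648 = -3.57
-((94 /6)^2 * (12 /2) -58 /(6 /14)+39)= -1376.33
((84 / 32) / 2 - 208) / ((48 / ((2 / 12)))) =-3307 / 4608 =-0.72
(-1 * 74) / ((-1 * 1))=74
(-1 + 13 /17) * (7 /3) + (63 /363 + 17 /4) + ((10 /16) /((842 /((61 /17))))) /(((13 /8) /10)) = 525646547 /135095532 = 3.89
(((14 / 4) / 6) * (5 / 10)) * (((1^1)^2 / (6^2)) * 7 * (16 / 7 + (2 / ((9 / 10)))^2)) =896 / 2187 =0.41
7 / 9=0.78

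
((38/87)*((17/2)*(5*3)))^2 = 2608225/841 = 3101.34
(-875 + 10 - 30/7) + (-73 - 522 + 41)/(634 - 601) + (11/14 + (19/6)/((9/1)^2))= -2366270/2673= -885.25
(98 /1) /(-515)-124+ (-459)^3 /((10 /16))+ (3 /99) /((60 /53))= -6310892731985 /40788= -154724250.56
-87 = -87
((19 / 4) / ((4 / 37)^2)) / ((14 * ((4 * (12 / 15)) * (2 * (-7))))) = -130055 / 200704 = -0.65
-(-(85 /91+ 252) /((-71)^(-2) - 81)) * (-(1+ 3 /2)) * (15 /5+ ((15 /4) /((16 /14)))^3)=145723805394513 /487025803264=299.21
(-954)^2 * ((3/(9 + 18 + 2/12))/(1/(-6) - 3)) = -98292528/3097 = -31737.98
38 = 38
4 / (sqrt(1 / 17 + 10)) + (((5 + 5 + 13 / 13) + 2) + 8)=4*sqrt(323) / 57 + 21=22.26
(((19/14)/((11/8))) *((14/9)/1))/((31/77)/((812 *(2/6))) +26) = 863968/14631453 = 0.06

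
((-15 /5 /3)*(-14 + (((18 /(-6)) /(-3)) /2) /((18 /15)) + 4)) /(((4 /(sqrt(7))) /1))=115*sqrt(7) /48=6.34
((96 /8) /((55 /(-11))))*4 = -48 /5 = -9.60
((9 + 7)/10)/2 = 4/5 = 0.80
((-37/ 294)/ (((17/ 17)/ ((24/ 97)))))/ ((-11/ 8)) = 1184/ 52283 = 0.02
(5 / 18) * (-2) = -5 / 9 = -0.56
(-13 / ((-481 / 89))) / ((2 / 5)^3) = 37.58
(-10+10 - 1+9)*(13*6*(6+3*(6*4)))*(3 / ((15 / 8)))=389376 / 5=77875.20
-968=-968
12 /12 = 1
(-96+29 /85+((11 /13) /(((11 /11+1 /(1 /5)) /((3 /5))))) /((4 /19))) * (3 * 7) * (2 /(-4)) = 1000.20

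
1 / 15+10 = 151 / 15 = 10.07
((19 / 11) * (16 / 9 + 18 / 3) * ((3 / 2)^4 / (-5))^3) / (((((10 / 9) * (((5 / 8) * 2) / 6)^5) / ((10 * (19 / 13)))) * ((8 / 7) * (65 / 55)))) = -4568720686614 / 13203125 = -346033.28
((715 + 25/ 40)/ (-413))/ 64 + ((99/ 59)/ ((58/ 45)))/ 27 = 129655/ 6132224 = 0.02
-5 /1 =-5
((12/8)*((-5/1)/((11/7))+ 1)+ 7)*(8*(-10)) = -3280/11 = -298.18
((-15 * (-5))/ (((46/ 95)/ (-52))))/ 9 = -61750/ 69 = -894.93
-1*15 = -15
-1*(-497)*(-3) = -1491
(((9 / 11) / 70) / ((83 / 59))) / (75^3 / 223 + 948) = 39471 / 13490953630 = 0.00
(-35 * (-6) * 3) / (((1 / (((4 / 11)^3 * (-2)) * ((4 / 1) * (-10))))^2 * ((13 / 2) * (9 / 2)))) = 7340032000 / 23030293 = 318.71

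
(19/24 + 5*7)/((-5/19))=-16321/120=-136.01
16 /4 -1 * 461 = -457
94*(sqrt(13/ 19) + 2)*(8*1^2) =752*sqrt(247)/ 19 + 1504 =2126.03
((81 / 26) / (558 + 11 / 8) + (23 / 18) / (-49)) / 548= -1052257 / 28118071800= -0.00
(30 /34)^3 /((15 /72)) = 16200 /4913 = 3.30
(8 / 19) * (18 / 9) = 16 / 19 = 0.84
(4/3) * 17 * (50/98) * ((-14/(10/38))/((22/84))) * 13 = -335920/11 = -30538.18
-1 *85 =-85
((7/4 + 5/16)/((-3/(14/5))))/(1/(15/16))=-231/128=-1.80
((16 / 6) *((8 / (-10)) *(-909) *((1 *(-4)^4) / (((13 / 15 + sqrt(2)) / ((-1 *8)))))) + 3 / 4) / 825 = 1032585497 / 309100 - 59572224 *sqrt(2) / 15455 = -2110.55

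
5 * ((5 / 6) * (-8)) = -33.33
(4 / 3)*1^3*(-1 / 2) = -2 / 3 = -0.67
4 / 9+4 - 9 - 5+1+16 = 7.44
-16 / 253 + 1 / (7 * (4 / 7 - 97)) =-11053 / 170775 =-0.06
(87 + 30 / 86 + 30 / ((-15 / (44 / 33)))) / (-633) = -10924 / 81657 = -0.13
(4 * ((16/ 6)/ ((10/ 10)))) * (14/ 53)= 448/ 159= 2.82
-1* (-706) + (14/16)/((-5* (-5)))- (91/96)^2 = 705.14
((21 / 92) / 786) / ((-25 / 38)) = -133 / 301300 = -0.00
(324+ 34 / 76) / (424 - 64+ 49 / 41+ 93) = 505489 / 707636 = 0.71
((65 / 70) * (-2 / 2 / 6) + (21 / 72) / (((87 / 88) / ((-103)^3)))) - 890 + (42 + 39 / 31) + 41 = -73216076057 / 226548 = -323181.30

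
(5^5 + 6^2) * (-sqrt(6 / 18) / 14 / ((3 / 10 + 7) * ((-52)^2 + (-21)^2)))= -0.01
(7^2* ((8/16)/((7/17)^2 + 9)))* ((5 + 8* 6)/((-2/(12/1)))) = -42483/50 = -849.66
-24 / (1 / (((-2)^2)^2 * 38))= -14592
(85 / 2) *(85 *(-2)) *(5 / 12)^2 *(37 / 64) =-6683125 / 9216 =-725.17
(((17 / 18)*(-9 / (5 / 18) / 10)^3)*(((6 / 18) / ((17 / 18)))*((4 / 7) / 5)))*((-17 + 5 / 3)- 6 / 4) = 11927898 / 546875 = 21.81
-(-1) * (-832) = -832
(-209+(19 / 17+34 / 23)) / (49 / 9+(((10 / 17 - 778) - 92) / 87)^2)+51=259825274781 / 5298229423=49.04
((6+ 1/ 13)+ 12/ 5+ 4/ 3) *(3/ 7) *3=5739/ 455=12.61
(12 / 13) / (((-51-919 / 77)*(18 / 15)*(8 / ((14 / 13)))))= -2695 / 1637948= -0.00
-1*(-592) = 592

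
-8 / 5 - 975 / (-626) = -133 / 3130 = -0.04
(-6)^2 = 36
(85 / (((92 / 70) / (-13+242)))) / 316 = 681275 / 14536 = 46.87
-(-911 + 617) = 294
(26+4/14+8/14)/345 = 188/2415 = 0.08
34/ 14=17/ 7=2.43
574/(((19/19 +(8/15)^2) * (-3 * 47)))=-43050/13583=-3.17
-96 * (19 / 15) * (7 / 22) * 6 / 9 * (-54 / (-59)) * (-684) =52399872 / 3245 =16147.88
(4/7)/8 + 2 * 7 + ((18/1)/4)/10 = 2033/140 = 14.52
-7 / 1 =-7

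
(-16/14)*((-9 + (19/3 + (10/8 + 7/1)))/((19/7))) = -134/57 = -2.35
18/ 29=0.62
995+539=1534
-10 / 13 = -0.77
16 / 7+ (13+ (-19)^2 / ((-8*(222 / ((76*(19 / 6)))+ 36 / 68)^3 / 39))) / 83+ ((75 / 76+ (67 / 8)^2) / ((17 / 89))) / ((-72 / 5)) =-30.35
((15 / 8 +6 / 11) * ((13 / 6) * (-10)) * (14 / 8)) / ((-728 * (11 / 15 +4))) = 0.03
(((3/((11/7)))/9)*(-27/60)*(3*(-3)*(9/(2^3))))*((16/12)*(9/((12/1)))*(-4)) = -1701/440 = -3.87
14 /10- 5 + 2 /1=-8 /5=-1.60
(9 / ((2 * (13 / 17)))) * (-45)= -6885 / 26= -264.81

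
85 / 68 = 1.25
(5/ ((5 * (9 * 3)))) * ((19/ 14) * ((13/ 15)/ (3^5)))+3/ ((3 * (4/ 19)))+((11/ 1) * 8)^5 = 14542286258813849/ 2755620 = 5277319172.75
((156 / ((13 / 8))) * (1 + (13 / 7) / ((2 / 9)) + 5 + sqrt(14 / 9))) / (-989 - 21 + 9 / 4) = -38592 / 28217 - 128 * sqrt(14) / 4031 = -1.49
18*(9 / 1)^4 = 118098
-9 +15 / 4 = -5.25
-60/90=-2/3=-0.67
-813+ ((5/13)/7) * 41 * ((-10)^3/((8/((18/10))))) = -120108/91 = -1319.87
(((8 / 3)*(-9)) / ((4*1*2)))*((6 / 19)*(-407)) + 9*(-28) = 2538 / 19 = 133.58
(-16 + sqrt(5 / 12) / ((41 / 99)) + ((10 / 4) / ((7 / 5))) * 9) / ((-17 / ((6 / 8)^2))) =-297 * sqrt(15) / 22304 - 9 / 3808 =-0.05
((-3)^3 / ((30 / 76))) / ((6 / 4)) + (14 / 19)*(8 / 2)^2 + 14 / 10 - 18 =-4789 / 95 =-50.41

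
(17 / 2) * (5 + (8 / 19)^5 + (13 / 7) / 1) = 1012198088 / 17332693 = 58.40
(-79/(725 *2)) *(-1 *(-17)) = -1343/1450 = -0.93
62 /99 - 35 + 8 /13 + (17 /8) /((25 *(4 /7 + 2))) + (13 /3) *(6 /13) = -1814687 /57200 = -31.73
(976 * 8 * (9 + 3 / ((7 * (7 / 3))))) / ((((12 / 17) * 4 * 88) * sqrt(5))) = 31110 * sqrt(5) / 539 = 129.06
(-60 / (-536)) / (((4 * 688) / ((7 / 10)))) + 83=61215509 / 737536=83.00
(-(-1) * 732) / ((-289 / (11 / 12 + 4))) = -3599 / 289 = -12.45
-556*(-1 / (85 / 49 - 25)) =-6811 / 285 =-23.90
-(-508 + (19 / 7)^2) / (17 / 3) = 4329 / 49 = 88.35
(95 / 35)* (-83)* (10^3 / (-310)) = 157700 / 217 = 726.73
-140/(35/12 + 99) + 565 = 689315/1223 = 563.63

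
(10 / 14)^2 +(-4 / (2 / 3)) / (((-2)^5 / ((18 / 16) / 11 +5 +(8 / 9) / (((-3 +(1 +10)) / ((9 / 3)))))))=105515 / 68992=1.53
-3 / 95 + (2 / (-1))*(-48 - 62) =20897 / 95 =219.97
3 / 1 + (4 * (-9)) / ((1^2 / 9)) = -321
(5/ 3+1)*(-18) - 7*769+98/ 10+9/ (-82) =-2222737/ 410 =-5421.31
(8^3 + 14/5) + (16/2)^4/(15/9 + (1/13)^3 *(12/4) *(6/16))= 1306142058/439535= 2971.65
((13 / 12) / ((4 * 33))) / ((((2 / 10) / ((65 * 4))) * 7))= 4225 / 2772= 1.52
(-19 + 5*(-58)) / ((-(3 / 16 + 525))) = 1648 / 2801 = 0.59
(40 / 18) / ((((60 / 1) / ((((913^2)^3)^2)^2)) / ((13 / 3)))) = 1462992208275138417535500998051177617806408554298616118471207762691857293 / 81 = 18061632200927634784388900000000000000000000000000000000000000000000000.00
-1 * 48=-48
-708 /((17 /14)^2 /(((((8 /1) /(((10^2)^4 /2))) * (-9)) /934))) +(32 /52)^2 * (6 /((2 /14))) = 283422313191633 /17819333593750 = 15.91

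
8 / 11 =0.73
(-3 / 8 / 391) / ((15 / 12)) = -3 / 3910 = -0.00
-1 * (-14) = 14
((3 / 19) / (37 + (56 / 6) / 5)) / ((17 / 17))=45 / 11077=0.00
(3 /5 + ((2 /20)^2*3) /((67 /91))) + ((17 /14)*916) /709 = 2.21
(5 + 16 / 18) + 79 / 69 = 7.03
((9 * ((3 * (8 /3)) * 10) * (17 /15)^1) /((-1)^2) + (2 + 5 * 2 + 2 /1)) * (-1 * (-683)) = 566890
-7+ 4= -3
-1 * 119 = -119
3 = 3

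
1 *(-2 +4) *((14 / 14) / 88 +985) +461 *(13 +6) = 472077 / 44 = 10729.02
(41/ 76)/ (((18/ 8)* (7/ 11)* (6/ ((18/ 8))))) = 451/ 3192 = 0.14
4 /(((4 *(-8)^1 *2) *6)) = -1 /96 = -0.01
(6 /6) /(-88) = -1 /88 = -0.01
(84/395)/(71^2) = 84/1991195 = 0.00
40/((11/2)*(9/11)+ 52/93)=7440/941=7.91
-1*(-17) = 17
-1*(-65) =65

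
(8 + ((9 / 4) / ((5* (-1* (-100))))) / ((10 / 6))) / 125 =80027 / 1250000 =0.06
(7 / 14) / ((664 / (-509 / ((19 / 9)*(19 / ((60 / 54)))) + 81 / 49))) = -220169 / 23490992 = -0.01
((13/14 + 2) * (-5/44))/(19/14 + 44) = -41/5588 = -0.01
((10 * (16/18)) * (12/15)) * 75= 1600/3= 533.33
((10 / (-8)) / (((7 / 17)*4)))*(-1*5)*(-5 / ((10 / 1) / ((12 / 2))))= -11.38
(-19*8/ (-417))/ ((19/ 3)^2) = 0.01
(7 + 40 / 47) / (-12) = -123 / 188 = -0.65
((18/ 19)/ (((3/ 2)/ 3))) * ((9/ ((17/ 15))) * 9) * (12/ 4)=131220/ 323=406.25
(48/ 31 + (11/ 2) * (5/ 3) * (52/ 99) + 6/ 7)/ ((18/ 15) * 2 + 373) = 211520/ 10997343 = 0.02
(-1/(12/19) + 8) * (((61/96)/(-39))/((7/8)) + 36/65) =96437/28080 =3.43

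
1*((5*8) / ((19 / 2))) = 80 / 19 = 4.21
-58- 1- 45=-104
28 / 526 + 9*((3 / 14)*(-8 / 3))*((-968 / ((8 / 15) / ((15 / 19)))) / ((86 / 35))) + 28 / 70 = 3222565682 / 1074355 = 2999.54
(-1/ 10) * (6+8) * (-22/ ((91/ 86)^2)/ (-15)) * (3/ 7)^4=-4393224/ 71009575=-0.06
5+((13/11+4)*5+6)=406/11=36.91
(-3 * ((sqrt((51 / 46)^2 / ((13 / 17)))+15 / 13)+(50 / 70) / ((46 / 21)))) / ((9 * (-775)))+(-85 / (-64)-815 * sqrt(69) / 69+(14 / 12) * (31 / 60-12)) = -815 * sqrt(69) / 69-322164179 / 26694720+17 * sqrt(221) / 463450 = -110.18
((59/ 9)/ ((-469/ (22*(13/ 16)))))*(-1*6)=8437/ 5628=1.50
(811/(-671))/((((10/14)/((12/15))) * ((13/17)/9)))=-3474324/218075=-15.93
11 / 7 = 1.57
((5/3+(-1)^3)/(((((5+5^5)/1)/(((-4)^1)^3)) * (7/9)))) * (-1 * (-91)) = -2496/1565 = -1.59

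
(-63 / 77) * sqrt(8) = -18 * sqrt(2) / 11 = -2.31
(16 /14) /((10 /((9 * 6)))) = 216 /35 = 6.17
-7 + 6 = -1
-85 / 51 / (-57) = 0.03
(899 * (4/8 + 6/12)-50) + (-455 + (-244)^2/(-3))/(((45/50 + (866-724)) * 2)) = 777.97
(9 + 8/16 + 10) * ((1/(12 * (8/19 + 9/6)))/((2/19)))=4693/584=8.04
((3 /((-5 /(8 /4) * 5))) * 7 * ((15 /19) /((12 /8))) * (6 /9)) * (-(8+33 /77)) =472 /95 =4.97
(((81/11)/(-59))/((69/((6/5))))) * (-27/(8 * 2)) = 2187/597080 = 0.00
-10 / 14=-5 / 7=-0.71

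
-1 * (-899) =899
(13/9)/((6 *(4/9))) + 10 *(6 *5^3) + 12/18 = 7501.21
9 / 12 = 3 / 4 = 0.75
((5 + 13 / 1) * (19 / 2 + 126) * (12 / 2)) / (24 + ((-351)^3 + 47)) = -7317 / 21621740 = -0.00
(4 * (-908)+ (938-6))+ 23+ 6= -2671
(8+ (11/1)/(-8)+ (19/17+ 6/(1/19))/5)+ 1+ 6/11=233331/7480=31.19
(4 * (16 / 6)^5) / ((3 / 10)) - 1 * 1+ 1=1310720 / 729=1797.97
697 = 697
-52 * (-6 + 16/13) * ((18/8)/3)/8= 23.25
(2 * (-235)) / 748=-235 / 374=-0.63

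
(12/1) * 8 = 96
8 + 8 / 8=9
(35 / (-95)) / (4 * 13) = -7 / 988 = -0.01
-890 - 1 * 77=-967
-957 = -957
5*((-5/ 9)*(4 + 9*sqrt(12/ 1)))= -50*sqrt(3) - 100/ 9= -97.71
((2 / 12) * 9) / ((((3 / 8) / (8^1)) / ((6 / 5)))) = 192 / 5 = 38.40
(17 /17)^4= 1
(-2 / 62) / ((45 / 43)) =-43 / 1395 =-0.03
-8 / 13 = -0.62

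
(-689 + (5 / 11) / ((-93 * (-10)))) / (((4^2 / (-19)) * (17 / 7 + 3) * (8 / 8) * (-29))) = -9867851 / 1898688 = -5.20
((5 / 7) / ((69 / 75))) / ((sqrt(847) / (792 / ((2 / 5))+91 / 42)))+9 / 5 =9 / 5+212375 *sqrt(7) / 10626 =54.68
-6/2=-3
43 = 43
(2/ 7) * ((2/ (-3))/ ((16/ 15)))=-5/ 28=-0.18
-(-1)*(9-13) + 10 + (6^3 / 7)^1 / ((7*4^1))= 348 / 49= 7.10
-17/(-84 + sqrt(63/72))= 34*sqrt(14)/56441 + 1632/8063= 0.20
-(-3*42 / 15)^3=592.70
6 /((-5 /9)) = -54 /5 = -10.80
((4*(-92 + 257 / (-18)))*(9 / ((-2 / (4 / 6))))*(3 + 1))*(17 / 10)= 8672.27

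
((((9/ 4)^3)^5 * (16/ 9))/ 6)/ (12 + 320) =7625597484987/ 44560285696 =171.13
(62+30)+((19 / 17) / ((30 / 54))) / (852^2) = 630729939 / 6855760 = 92.00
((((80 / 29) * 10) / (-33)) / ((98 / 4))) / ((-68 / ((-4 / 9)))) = -1600 / 7174629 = -0.00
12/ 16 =3/ 4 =0.75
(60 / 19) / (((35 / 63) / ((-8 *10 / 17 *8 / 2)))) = -34560 / 323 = -107.00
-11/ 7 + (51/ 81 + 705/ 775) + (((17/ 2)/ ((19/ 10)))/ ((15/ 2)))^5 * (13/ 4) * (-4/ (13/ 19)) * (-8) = 393275791771/ 34359783255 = 11.45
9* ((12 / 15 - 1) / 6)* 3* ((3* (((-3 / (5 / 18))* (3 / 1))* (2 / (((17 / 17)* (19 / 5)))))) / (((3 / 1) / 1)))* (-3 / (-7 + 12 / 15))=4374 / 589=7.43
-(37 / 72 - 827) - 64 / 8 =58931 / 72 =818.49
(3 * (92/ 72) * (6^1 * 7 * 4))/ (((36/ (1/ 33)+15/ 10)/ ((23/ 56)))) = 529/ 2379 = 0.22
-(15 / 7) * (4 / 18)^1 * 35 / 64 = -25 / 96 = -0.26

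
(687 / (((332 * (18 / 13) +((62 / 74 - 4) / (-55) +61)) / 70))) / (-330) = -3855215 / 13776436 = -0.28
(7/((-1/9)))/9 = -7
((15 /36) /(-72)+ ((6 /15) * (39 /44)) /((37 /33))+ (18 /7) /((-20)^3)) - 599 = -8373276833 /13986000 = -598.69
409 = 409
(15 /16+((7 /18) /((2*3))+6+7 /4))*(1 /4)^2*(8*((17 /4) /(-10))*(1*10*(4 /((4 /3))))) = -64277 /1152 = -55.80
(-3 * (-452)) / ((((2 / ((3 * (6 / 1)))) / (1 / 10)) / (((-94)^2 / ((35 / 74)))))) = 22799303.59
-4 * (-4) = 16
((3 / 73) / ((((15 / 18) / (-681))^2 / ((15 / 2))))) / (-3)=-25043094 / 365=-68611.22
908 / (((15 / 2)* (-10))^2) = 908 / 5625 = 0.16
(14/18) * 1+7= 7.78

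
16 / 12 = 4 / 3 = 1.33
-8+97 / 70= -463 / 70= -6.61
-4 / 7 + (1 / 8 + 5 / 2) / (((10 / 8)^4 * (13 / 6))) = -4276 / 56875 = -0.08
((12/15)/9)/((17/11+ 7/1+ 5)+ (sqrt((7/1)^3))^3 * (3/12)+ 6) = -30272/43938421623+ 4648336 * sqrt(7)/219692108115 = 0.00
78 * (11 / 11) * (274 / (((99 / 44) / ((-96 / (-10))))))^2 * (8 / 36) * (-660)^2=10319259063637.33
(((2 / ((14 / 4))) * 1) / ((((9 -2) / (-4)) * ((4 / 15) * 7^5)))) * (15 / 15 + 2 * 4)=-540 / 823543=-0.00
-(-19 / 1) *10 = 190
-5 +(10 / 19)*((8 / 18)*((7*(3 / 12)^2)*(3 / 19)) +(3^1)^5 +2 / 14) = 1864715 / 15162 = 122.99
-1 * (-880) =880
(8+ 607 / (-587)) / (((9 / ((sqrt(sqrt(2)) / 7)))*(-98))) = -1363*2^(1 / 4) / 1208046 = -0.00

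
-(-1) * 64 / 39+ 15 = 649 / 39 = 16.64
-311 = -311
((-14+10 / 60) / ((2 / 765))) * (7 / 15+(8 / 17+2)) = -62167 / 4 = -15541.75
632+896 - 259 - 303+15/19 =18369/19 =966.79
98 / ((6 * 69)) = 49 / 207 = 0.24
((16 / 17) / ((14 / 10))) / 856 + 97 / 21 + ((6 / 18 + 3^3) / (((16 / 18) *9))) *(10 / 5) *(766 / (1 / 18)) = 3599209855 / 38199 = 94222.62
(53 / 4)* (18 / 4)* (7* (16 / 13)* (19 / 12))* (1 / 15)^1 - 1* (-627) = 88559 / 130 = 681.22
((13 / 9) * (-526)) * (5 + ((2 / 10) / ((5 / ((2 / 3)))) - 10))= 2550574 / 675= 3778.63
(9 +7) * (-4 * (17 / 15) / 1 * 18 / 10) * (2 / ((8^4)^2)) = -0.00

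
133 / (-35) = -3.80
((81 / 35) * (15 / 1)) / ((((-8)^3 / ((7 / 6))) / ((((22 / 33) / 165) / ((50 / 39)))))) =-351 / 1408000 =-0.00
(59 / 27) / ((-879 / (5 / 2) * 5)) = -59 / 47466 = -0.00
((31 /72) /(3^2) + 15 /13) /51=0.02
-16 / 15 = -1.07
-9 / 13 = -0.69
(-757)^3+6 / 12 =-867596185 / 2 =-433798092.50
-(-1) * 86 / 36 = 43 / 18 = 2.39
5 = 5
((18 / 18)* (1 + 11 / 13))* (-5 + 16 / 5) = -216 / 65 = -3.32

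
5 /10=1 /2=0.50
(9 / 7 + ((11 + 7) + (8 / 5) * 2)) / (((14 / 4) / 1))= 1574 / 245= 6.42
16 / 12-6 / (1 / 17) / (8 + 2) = -133 / 15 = -8.87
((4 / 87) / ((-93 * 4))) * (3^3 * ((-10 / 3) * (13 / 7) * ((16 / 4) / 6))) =260 / 18879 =0.01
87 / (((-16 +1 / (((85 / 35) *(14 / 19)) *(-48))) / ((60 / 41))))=-8519040 / 1071371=-7.95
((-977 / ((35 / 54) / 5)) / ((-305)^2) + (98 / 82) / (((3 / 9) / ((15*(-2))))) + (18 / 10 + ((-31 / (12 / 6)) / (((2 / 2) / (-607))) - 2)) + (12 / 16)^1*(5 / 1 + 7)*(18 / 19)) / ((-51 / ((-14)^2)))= -35776.47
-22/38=-11/19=-0.58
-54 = -54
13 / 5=2.60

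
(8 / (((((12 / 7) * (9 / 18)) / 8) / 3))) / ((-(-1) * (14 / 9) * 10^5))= 9 / 6250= 0.00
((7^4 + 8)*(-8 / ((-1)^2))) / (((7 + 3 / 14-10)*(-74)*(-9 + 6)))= 44968 / 1443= 31.16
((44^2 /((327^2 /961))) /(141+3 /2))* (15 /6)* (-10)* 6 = -18.32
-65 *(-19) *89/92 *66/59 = 3627195/2714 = 1336.48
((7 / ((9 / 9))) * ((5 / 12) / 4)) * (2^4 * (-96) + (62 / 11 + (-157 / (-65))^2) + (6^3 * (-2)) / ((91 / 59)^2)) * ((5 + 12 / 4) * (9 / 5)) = -11655947517 / 650650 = -17914.31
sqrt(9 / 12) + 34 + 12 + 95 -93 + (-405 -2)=-359 + sqrt(3) / 2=-358.13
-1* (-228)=228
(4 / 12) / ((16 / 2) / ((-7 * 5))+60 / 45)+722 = 83787 / 116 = 722.30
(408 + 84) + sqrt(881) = sqrt(881) + 492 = 521.68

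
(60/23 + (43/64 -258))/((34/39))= -14622933/50048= -292.18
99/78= 33/26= 1.27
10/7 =1.43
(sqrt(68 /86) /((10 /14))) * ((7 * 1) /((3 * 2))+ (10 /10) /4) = 119 * sqrt(1462) /2580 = 1.76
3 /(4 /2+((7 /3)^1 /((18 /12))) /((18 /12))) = 81 /82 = 0.99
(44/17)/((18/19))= 418/153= 2.73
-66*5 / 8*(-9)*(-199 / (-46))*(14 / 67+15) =301129785 / 12328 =24426.49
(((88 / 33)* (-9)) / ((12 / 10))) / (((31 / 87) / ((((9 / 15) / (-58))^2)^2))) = -243 / 378029500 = -0.00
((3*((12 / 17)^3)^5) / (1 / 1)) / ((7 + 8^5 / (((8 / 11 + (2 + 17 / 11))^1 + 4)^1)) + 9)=262882305616379904 / 64745147002100523421867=0.00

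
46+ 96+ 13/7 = 143.86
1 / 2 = 0.50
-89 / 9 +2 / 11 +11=128 / 99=1.29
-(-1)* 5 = 5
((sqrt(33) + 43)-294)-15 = -266 + sqrt(33) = -260.26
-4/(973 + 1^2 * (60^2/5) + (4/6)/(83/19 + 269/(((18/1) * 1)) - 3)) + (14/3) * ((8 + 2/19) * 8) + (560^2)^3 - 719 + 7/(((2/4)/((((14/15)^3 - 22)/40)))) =7472042515956592358084848319/242276433750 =30840979455999576.18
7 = 7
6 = 6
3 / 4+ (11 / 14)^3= 3389 / 2744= 1.24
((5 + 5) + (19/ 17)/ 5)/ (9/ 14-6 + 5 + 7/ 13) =56.38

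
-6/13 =-0.46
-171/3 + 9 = -48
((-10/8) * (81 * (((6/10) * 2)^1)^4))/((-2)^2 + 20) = -2187/250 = -8.75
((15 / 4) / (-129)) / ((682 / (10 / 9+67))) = -3065 / 1055736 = -0.00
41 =41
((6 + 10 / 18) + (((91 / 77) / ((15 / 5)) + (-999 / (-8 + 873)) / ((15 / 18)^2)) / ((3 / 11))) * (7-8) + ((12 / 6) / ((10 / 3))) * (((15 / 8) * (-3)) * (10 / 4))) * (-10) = -8630617 / 311400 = -27.72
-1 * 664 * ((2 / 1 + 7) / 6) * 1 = -996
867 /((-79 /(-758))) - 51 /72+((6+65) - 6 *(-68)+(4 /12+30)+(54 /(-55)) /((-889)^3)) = 8827.44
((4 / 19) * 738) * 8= 23616 / 19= 1242.95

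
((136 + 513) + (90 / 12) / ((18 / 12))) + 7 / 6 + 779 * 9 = 45997 / 6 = 7666.17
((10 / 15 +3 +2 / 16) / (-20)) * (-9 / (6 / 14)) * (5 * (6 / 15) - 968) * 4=-15383.55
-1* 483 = -483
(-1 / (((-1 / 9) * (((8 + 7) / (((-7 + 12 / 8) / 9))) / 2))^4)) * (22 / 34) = -161051 / 860625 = -0.19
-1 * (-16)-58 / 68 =515 / 34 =15.15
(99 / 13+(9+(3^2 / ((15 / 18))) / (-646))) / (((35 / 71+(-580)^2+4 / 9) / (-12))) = -2672213652 / 4513089378005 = -0.00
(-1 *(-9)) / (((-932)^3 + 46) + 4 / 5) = -45 / 4047787606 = -0.00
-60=-60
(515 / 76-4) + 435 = 33271 / 76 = 437.78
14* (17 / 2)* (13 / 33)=1547 / 33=46.88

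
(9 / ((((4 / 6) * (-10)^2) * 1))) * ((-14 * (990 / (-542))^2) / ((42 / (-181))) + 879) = 1071060489 / 7344100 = 145.84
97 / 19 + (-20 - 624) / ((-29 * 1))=27.31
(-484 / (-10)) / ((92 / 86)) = 45.24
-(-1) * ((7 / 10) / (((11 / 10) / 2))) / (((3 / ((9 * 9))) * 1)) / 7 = 54 / 11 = 4.91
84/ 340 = 21/ 85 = 0.25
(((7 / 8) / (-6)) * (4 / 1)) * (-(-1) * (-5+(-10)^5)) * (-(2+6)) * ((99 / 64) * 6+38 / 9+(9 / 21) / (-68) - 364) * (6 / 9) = 400434454055 / 3672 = 109050777.25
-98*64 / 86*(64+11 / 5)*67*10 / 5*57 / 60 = -660697184 / 1075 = -614602.03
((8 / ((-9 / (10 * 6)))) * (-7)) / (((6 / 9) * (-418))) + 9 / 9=-71 / 209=-0.34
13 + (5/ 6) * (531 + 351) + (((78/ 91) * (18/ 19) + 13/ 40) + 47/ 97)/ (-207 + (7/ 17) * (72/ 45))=1353989278295/ 1810165112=747.99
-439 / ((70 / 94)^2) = -969751 / 1225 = -791.63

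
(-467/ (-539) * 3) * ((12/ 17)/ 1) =16812/ 9163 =1.83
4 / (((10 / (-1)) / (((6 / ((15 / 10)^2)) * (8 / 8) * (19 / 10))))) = -152 / 75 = -2.03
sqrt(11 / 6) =sqrt(66) / 6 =1.35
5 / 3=1.67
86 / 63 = 1.37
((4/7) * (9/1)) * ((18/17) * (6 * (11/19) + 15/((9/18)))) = 412128/2261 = 182.28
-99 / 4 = -24.75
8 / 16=1 / 2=0.50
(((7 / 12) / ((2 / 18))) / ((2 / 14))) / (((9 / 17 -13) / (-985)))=2461515 / 848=2902.73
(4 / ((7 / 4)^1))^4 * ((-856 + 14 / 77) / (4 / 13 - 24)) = 2005106688 / 2033647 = 985.97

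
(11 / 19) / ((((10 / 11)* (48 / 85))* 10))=2057 / 18240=0.11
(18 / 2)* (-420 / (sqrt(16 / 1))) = -945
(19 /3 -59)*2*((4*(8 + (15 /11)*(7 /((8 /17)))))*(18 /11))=-2359572 /121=-19500.60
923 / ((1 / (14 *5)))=64610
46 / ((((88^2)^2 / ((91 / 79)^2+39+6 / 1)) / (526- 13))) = 1705698837 / 93567468544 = 0.02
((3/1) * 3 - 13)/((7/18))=-72/7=-10.29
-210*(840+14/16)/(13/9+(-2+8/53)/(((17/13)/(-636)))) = -108069255/551252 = -196.04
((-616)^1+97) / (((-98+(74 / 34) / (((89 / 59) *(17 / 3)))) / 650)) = 667459950 / 193393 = 3451.31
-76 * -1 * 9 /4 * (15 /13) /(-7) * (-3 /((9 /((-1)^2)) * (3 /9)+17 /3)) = 23085 /2366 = 9.76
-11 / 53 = -0.21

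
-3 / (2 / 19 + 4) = -0.73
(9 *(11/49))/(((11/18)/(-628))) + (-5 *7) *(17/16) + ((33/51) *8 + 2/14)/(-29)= -816937879/386512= -2113.62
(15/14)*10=75/7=10.71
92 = 92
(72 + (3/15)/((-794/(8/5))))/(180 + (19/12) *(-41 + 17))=0.51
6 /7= 0.86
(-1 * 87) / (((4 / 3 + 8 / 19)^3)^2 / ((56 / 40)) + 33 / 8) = -167092290997128 / 47922479314519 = -3.49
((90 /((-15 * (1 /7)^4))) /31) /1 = -14406 /31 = -464.71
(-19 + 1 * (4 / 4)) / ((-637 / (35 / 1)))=90 / 91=0.99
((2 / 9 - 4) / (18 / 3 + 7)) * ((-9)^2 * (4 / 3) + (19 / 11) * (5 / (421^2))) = -7159121702 / 228109167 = -31.38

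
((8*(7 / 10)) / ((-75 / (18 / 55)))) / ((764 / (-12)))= 504 / 1313125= 0.00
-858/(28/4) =-858/7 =-122.57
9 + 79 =88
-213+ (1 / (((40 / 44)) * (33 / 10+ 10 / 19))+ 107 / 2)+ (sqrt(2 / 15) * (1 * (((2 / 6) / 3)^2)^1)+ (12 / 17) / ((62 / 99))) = -121134189 / 766258+ sqrt(30) / 1215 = -158.08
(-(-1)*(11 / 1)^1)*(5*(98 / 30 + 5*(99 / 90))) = 482.17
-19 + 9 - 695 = -705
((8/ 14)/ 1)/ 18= 2/ 63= 0.03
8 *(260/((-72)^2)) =65/162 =0.40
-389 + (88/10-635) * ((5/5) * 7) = -23862/5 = -4772.40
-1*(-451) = 451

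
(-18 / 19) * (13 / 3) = -78 / 19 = -4.11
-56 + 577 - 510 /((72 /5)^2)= 448019 /864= 518.54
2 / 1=2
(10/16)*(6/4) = 15/16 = 0.94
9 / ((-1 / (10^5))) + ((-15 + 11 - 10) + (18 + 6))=-899990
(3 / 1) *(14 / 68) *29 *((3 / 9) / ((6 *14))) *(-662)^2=3177269 / 102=31149.70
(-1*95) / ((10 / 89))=-1691 / 2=-845.50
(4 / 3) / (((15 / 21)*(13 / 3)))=28 / 65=0.43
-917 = -917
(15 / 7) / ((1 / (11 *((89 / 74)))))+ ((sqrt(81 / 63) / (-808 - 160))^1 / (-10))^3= 27 *sqrt(7) / 44444922368000+ 14685 / 518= 28.35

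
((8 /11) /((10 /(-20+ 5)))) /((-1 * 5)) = 12 /55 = 0.22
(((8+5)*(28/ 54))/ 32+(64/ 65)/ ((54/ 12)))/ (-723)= -12059/ 20301840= -0.00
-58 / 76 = -29 / 38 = -0.76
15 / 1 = 15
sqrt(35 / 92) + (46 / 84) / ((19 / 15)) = 115 / 266 + sqrt(805) / 46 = 1.05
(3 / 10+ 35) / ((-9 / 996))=-3906.53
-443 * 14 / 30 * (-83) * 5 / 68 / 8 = 157.71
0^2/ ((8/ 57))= 0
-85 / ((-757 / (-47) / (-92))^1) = 367540 / 757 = 485.52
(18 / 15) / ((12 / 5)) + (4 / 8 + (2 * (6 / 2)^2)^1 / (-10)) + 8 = 36 / 5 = 7.20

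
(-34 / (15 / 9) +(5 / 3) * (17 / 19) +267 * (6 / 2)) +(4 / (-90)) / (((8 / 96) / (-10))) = 224416 / 285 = 787.42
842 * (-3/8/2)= -1263/8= -157.88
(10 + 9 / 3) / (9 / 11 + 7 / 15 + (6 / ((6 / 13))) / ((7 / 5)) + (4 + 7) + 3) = 1155 / 2183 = 0.53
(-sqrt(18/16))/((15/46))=-23 * sqrt(2)/10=-3.25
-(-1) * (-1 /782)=-1 /782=-0.00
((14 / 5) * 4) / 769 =56 / 3845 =0.01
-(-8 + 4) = 4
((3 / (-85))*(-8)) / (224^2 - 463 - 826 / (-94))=0.00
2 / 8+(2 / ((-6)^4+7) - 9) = -45597 / 5212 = -8.75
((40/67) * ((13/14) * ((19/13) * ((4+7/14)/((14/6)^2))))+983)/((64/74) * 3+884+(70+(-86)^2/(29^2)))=703421971421/690349377886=1.02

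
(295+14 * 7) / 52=393 / 52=7.56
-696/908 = -0.77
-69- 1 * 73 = -142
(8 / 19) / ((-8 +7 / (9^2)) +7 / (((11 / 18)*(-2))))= -3564 / 115463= -0.03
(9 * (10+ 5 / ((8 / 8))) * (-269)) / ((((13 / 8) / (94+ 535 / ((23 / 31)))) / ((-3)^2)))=-49017405960 / 299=-163937812.58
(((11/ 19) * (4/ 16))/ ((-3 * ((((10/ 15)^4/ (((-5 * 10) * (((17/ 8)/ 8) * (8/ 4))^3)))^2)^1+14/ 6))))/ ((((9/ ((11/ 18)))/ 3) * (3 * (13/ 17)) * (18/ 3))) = -279286759310625/ 912991027609930672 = -0.00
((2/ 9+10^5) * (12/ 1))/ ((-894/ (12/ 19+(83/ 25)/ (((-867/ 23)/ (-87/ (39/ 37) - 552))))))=-544646612523116/ 7179345225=-75862.99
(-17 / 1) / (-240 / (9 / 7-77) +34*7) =-901 / 12782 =-0.07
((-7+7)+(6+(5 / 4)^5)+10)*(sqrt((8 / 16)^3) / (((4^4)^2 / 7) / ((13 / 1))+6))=1775319*sqrt(2) / 270671872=0.01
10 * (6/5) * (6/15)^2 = 48/25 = 1.92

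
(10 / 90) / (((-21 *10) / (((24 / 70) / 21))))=-2 / 231525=-0.00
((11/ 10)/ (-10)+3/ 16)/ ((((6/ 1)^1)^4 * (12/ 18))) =31/ 345600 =0.00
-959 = -959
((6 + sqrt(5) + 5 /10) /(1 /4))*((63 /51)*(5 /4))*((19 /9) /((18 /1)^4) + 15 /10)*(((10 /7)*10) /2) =177149375*sqrt(5) /2676888 + 2302941875 /5353776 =578.13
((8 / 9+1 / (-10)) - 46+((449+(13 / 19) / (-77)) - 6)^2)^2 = 1428375030396685054001464441 / 37107553594904100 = 38492837495.84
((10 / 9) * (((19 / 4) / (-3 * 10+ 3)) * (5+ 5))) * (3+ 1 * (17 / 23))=-40850 / 5589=-7.31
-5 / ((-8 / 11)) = 55 / 8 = 6.88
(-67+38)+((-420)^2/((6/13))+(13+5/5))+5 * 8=382225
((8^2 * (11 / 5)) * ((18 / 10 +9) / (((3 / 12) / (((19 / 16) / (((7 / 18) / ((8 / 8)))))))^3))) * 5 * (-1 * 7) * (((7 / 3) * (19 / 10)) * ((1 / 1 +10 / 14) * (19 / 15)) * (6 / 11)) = -3119171623488 / 6125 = -509252509.96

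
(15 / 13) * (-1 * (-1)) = 15 / 13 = 1.15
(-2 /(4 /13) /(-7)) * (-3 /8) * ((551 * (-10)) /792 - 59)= 339547 /14784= 22.97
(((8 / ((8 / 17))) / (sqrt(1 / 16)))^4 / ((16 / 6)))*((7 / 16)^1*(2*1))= 7015764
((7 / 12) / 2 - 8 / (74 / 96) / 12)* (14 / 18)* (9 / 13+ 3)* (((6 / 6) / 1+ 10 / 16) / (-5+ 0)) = 0.53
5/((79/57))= 3.61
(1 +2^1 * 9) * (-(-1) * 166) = 3154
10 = 10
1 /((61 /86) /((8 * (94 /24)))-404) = -8084 /3265753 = -0.00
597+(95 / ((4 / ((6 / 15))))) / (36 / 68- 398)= 8067535 / 13514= 596.98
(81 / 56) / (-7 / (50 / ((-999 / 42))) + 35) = 0.04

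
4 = 4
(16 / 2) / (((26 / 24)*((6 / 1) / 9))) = 144 / 13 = 11.08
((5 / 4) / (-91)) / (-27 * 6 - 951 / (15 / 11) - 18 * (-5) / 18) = 25 / 1555008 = 0.00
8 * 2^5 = 256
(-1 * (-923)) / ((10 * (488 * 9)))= 923 / 43920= 0.02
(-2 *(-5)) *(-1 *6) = -60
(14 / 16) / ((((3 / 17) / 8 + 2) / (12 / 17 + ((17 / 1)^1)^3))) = 584731 / 275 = 2126.29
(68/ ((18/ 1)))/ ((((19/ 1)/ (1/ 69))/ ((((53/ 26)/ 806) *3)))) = 901/ 41209974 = 0.00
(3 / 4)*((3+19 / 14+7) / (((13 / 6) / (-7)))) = -27.52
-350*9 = -3150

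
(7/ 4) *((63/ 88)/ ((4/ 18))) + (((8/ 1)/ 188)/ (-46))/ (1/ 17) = 4278521/ 761024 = 5.62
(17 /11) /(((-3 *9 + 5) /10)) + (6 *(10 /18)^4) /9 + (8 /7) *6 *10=1132536005 /16671501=67.93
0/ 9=0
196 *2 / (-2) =-196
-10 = -10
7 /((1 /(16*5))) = 560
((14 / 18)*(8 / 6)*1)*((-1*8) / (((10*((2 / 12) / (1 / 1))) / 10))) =-448 / 9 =-49.78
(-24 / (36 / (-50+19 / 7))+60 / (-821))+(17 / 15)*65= 105.12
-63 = -63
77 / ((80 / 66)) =63.52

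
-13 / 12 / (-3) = 13 / 36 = 0.36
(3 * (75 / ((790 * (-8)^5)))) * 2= -45 / 2588672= -0.00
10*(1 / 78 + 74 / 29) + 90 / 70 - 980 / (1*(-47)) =17779718 / 372099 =47.78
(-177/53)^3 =-5545233/148877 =-37.25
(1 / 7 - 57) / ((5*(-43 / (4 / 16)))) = 199 / 3010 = 0.07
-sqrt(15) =-3.87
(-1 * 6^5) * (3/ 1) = -23328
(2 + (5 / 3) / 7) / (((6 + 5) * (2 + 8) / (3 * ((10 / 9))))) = 47 / 693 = 0.07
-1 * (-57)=57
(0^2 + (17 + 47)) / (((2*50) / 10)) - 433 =-426.60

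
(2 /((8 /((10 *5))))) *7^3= 8575 /2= 4287.50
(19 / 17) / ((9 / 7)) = 133 / 153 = 0.87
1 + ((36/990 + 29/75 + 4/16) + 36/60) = 7501/3300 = 2.27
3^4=81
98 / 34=49 / 17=2.88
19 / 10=1.90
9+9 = 18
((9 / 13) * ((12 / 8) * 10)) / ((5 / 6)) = 162 / 13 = 12.46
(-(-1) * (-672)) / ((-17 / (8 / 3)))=1792 / 17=105.41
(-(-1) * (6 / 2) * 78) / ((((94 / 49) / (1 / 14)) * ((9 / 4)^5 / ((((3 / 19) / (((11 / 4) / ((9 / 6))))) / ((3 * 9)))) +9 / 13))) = 1211392 / 2513595673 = 0.00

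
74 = 74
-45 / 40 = -9 / 8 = -1.12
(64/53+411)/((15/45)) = 65541/53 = 1236.62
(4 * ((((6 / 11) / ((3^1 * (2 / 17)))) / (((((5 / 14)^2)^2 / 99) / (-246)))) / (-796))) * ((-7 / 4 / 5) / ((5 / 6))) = -15181964784 / 3109375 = -4882.64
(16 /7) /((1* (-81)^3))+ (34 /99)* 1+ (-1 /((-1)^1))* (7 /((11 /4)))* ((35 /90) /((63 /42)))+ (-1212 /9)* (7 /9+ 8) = -48330543794 /40920957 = -1181.07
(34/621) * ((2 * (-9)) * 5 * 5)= -1700/69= -24.64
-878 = -878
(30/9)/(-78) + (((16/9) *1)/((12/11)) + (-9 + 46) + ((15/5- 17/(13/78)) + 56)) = -4.41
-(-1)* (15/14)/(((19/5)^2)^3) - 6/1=-3951619629/658642334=-6.00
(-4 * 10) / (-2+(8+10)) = -2.50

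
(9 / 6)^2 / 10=9 / 40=0.22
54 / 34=27 / 17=1.59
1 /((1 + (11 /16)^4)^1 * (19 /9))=589824 /1523363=0.39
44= 44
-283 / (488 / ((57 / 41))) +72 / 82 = 0.07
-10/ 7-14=-108/ 7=-15.43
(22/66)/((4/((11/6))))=11/72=0.15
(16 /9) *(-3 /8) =-2 /3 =-0.67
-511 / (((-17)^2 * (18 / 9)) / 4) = -1022 / 289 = -3.54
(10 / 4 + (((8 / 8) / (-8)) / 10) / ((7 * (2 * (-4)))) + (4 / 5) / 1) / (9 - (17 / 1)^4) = -2957 / 74826752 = -0.00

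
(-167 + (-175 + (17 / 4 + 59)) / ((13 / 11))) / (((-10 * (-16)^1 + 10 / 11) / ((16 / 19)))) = -1.37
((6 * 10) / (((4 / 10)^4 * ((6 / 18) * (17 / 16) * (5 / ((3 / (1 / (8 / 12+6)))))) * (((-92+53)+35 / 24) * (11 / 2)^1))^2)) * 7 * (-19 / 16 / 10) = -6463800000000 / 28387869169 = -227.70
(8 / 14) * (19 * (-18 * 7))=-1368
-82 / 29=-2.83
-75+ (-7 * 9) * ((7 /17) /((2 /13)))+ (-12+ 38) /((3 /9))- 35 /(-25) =-27917 /170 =-164.22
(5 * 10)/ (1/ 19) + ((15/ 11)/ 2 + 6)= 21047/ 22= 956.68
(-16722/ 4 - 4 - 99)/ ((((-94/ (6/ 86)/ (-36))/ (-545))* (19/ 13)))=1638824265/ 38399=42678.83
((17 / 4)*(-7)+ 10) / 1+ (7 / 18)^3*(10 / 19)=-546257 / 27702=-19.72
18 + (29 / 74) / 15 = 20009 / 1110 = 18.03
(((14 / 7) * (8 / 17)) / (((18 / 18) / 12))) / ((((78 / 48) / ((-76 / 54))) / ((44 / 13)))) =-856064 / 25857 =-33.11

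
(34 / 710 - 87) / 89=-30868 / 31595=-0.98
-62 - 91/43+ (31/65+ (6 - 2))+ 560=1398508/2795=500.36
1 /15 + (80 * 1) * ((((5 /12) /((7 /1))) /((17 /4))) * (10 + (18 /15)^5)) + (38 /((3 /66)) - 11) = 37443016 /44625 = 839.06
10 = 10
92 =92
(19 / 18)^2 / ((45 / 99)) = 3971 / 1620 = 2.45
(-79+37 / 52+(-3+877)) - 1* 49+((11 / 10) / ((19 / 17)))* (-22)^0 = 3693617 / 4940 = 747.70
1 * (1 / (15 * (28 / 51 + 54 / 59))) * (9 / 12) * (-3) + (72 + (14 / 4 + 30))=9287633 / 88120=105.40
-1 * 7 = -7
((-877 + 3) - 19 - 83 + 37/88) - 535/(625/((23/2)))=-10839659/11000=-985.42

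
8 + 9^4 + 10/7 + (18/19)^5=113896448283/17332693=6571.19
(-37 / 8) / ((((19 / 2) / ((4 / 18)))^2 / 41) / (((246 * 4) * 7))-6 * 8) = 6966064 / 72286701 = 0.10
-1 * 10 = -10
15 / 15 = 1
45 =45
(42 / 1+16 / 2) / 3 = 50 / 3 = 16.67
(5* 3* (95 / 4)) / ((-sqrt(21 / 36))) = -1425* sqrt(21) / 14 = -466.44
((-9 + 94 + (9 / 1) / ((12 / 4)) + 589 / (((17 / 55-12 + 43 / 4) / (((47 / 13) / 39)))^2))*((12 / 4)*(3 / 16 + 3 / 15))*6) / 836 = 363626842681 / 465047909820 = 0.78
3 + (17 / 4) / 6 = 89 / 24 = 3.71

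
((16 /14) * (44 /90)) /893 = 176 /281295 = 0.00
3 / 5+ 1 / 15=0.67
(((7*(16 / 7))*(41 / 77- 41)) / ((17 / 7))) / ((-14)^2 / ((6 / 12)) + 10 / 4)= -99712 / 147543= -0.68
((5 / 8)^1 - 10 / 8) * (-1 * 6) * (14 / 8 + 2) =225 / 16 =14.06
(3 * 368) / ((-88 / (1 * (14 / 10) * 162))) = -156492 / 55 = -2845.31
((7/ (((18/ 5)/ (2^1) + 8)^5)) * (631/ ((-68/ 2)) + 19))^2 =2197265625/ 1882446119184479044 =0.00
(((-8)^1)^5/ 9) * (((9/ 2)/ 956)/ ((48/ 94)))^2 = -17672/ 57121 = -0.31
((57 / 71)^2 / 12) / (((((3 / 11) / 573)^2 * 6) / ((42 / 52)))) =33464057781 / 1048528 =31915.27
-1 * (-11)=11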